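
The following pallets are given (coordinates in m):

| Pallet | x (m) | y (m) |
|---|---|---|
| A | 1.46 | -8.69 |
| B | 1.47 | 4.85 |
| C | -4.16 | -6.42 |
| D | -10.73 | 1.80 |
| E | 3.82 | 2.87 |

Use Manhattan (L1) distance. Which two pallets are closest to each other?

Pairwise distances:
A–B: 13.55 m
A–C: 7.89 m
A–D: 22.68 m
A–E: 13.92 m
B–C: 16.90 m
B–D: 15.25 m
B–E: 4.33 m
C–D: 14.79 m
C–E: 17.27 m
D–E: 15.62 m
Closest pair: B–E at 4.33 m.

B and E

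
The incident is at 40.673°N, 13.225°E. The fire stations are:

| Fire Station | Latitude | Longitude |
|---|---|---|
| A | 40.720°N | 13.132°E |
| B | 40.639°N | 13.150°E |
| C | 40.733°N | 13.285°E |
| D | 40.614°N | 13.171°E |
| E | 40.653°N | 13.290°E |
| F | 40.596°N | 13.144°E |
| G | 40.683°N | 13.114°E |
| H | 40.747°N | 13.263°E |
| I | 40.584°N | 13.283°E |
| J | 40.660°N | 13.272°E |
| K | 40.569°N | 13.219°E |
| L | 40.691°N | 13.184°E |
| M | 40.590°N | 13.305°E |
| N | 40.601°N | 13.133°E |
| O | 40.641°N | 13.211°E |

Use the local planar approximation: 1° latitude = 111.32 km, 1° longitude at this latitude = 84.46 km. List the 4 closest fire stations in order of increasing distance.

O, L, J, E

Distances from 40.673°N, 13.225°E:
A: √((0.047·111.32)² + (-0.093·84.46)²) = √(27.37424 + 61.69757) = 9.438 km
B: √((-0.034·111.32)² + (-0.075·84.46)²) = √(14.32532 + 40.12589) = 7.379 km
C: √((0.060·111.32)² + (0.060·84.46)²) = √(44.61171 + 25.68057) = 8.384 km
D: √((-0.059·111.32)² + (-0.054·84.46)²) = √(43.13705 + 20.80126) = 7.996 km
E: √((-0.020·111.32)² + (0.065·84.46)²) = √(4.95686 + 30.13900) = 5.924 km
F: √((-0.077·111.32)² + (-0.081·84.46)²) = √(73.47301 + 46.80284) = 10.967 km
G: √((0.010·111.32)² + (-0.111·84.46)²) = √(1.23921 + 87.89175) = 9.441 km
H: √((0.074·111.32)² + (0.038·84.46)²) = √(67.85937 + 10.30076) = 8.841 km
I: √((-0.089·111.32)² + (0.058·84.46)²) = √(98.15816 + 23.99707) = 11.052 km
J: √((-0.013·111.32)² + (0.047·84.46)²) = √(2.09427 + 15.75788) = 4.225 km
K: √((-0.104·111.32)² + (-0.006·84.46)²) = √(134.03341 + 0.25681) = 11.588 km
L: √((0.018·111.32)² + (-0.041·84.46)²) = √(4.01505 + 11.99140) = 4.001 km
M: √((-0.083·111.32)² + (0.080·84.46)²) = √(85.36947 + 45.65435) = 11.447 km
N: √((-0.072·111.32)² + (-0.092·84.46)²) = √(64.24087 + 60.37787) = 11.163 km
O: √((-0.032·111.32)² + (-0.014·84.46)²) = √(12.68955 + 1.39816) = 3.753 km
Sorted: O (3.753 km) < L (4.001 km) < J (4.225 km) < E (5.924 km) < B (7.379 km) < D (7.996 km) < …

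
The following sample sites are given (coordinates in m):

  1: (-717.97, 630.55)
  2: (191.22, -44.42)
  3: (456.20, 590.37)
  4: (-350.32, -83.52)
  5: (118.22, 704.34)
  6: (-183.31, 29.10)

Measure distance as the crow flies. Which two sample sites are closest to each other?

4 and 6

Pairwise distances:
1–2: 1132.35 m
1–3: 1174.86 m
1–4: 803.16 m
1–5: 839.44 m
1–6: 804.74 m
2–3: 687.88 m
2–4: 542.95 m
2–5: 752.31 m
2–6: 381.68 m
3–4: 1051.00 m
3–5: 356.68 m
3–6: 850.88 m
4–5: 916.65 m
4–6: 201.43 m
5–6: 739.51 m
Closest pair: 4–6 at 201.43 m.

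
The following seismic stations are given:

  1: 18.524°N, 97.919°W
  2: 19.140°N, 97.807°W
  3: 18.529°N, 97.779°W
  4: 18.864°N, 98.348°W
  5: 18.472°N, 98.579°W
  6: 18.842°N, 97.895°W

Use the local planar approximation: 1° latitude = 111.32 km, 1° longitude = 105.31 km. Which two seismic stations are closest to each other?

1 and 3

Pairwise distances:
1–2: √((0.616·111.32)² + (0.112·105.31)²) = √(4702.27279 + 139.11542) = 69.580 km
1–3: √((0.005·111.32)² + (0.140·105.31)²) = √(0.30980 + 217.36784) = 14.754 km
1–4: √((0.340·111.32)² + (-0.429·105.31)²) = √(1432.53166 + 2041.05078) = 58.937 km
1–5: √((-0.052·111.32)² + (-0.660·105.31)²) = √(33.50835 + 4830.88942) = 69.745 km
1–6: √((0.318·111.32)² + (0.024·105.31)²) = √(1253.14301 + 6.38795) = 35.490 km
2–3: √((-0.611·111.32)² + (0.028·105.31)²) = √(4626.24699 + 8.69471) = 68.080 km
2–4: √((-0.276·111.32)² + (-0.541·105.31)²) = √(943.98384 + 3245.88968) = 64.729 km
2–5: √((-0.668·111.32)² + (-0.772·105.31)²) = √(5529.67135 + 6609.57943) = 110.178 km
2–6: √((-0.298·111.32)² + (-0.088·105.31)²) = √(1100.47181 + 85.88248) = 34.443 km
3–4: √((0.335·111.32)² + (-0.569·105.31)²) = √(1390.70818 + 3590.57298) = 70.578 km
3–5: √((-0.057·111.32)² + (-0.800·105.31)²) = √(40.26207 + 7097.72550) = 84.487 km
3–6: √((0.313·111.32)² + (-0.116·105.31)²) = √(1214.04580 + 149.22968) = 36.923 km
4–5: √((-0.392·111.32)² + (-0.231·105.31)²) = √(1904.22617 + 591.78395) = 49.960 km
4–6: √((-0.022·111.32)² + (0.453·105.31)²) = √(5.99780 + 2275.80805) = 47.768 km
5–6: √((0.370·111.32)² + (0.684·105.31)²) = √(1696.48429 + 5188.61479) = 82.976 km
Closest pair: 1–3 at 14.754 km.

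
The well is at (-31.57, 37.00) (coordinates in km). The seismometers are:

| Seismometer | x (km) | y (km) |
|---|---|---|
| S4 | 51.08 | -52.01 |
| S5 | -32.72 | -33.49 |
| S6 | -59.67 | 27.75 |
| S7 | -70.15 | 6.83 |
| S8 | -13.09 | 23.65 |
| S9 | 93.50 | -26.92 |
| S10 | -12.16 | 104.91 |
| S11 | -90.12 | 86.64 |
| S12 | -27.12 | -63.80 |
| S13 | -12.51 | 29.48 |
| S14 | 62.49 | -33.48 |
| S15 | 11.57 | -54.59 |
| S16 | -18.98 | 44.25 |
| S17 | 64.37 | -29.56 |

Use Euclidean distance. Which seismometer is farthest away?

Distances from (-31.57, 37.00):
S4: 121.47 km
S5: 70.50 km
S6: 29.58 km
S7: 48.98 km
S8: 22.80 km
S9: 140.46 km
S10: 70.63 km
S11: 76.76 km
S12: 100.90 km
S13: 20.49 km
S14: 117.54 km
S15: 101.24 km
S16: 14.53 km
S17: 116.77 km
Maximum: S9 at 140.46 km.

S9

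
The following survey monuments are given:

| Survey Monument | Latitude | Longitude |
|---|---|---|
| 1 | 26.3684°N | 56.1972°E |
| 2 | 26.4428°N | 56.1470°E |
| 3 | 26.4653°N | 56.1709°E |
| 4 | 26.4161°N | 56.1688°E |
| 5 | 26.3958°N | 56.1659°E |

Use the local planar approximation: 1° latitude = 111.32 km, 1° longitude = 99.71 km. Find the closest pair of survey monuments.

Pairwise distances:
1–2: 9.6773 km
1–3: 11.1011 km
1–4: 6.0179 km
1–5: 4.3639 km
2–3: 3.4572 km
2–4: 3.6823 km
2–5: 5.5611 km
3–4: 5.4809 km
3–5: 7.7528 km
4–5: 2.2782 km
Closest pair: 4–5 at 2.2782 km.

4 and 5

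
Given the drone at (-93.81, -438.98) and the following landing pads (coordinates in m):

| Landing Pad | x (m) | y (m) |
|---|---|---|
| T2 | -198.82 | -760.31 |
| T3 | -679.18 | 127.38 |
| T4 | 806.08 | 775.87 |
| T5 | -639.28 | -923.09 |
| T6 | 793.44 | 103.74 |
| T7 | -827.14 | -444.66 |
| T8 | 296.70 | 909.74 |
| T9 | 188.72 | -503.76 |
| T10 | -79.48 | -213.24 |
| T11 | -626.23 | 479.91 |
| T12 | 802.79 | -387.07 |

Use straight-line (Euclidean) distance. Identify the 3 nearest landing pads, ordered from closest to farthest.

T10, T9, T2

Distances from (-93.81, -438.98):
T2: √((-105.01)² + (-321.33)²) = √(11027.1001 + 103252.9689) = 338.05 m
T3: √((-585.37)² + (566.36)²) = √(342658.0369 + 320763.6496) = 814.51 m
T4: √((899.89)² + (1214.85)²) = √(809802.0121 + 1475860.5225) = 1511.84 m
T5: √((-545.47)² + (-484.11)²) = √(297537.5209 + 234362.4921) = 729.31 m
T6: √((887.25)² + (542.72)²) = √(787212.5625 + 294544.9984) = 1040.08 m
T7: √((-733.33)² + (-5.68)²) = √(537772.8889 + 32.2624) = 733.35 m
T8: √((390.51)² + (1348.72)²) = √(152498.0601 + 1819045.6384) = 1404.12 m
T9: √((282.53)² + (-64.78)²) = √(79823.2009 + 4196.4484) = 289.86 m
T10: √((14.33)² + (225.74)²) = √(205.3489 + 50958.5476) = 226.19 m
T11: √((-532.42)² + (918.89)²) = √(283471.0564 + 844358.8321) = 1061.99 m
T12: √((896.60)² + (51.91)²) = √(803891.5600 + 2694.6481) = 898.10 m
Sorted: T10 (226.19 m) < T9 (289.86 m) < T2 (338.05 m) < T5 (729.31 m) < T7 (733.35 m) < …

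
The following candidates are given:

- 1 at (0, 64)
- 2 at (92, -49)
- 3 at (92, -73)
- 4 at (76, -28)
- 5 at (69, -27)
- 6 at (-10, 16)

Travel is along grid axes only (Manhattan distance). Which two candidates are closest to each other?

Pairwise distances:
4–5: 8
2–3: 24
2–4: 37
2–5: 45
1–6: 58
3–4: 61
3–5: 69
5–6: 122
4–6: 130
1–5: 160
2–6: 167
1–4: 168
3–6: 191
1–2: 205
1–3: 229
Closest pair: 4–5 at 8.

4 and 5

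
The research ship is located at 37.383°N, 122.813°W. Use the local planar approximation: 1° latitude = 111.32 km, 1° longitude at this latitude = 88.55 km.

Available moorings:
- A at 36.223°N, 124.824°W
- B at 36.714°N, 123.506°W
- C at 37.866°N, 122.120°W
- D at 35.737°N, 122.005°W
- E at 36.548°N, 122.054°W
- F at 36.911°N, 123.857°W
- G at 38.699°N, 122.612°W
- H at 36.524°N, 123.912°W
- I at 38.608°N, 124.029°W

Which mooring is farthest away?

Distances from 37.383°N, 122.813°W:
A: √((-1.160·111.32)² + (-2.011·88.55)²) = √(16674.86681 + 31710.36728) = 219.966 km
B: √((-0.669·111.32)² + (-0.693·88.55)²) = √(5546.23964 + 3765.68163) = 96.498 km
C: √((0.483·111.32)² + (0.693·88.55)²) = √(2890.95051 + 3765.68163) = 81.588 km
D: √((-1.646·111.32)² + (0.808·88.55)²) = √(33574.22968 + 5119.17354) = 196.706 km
E: √((-0.835·111.32)² + (0.759·88.55)²) = √(8640.11148 + 4517.11017) = 114.705 km
F: √((-0.472·111.32)² + (-1.044·88.55)²) = √(2760.77105 + 8546.29989) = 106.335 km
G: √((1.316·111.32)² + (0.201·88.55)²) = √(21461.40617 + 316.78838) = 147.574 km
H: √((-0.859·111.32)² + (-1.099·88.55)²) = √(9143.92643 + 9470.49144) = 136.435 km
I: √((1.225·111.32)² + (-1.216·88.55)²) = √(18595.95869 + 11594.29326) = 173.753 km
Maximum: A at 219.966 km.

A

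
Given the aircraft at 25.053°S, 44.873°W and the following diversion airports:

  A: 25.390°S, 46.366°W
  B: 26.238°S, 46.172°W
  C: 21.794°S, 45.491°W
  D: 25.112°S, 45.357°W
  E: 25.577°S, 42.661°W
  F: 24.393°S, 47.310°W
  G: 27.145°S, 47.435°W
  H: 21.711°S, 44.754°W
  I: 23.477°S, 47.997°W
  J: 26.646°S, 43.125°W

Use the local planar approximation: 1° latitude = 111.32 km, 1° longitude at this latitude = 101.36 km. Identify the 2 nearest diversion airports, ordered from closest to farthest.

D, A

Distances from 25.053°S, 44.873°W:
A: √((-0.337·111.32)² + (-1.493·101.36)²) = √(1407.36322 + 22900.91418) = 155.911 km
B: √((-1.185·111.32)² + (-1.299·101.36)²) = √(17401.35616 + 17336.10409) = 186.380 km
C: √((3.259·111.32)² + (-0.618·101.36)²) = √(131617.94819 + 3923.82973) = 368.160 km
D: √((-0.059·111.32)² + (-0.484·101.36)²) = √(43.13705 + 2406.71091) = 49.496 km
E: √((-0.524·111.32)² + (2.212·101.36)²) = √(3402.58489 + 50269.37076) = 231.672 km
F: √((0.660·111.32)² + (-2.437·101.36)²) = √(5398.01723 + 61016.07429) = 257.709 km
G: √((-2.092·111.32)² + (-2.562·101.36)²) = √(54233.76510 + 67435.94605) = 348.812 km
H: √((3.342·111.32)² + (0.119·101.36)²) = √(138407.39235 + 145.48798) = 372.227 km
I: √((1.576·111.32)² + (-3.124·101.36)²) = √(30779.30588 + 100266.36121) = 362.002 km
J: √((-1.593·111.32)² + (1.748·101.36)²) = √(31446.90777 + 31391.78855) = 250.676 km
Sorted: D (49.496 km) < A (155.911 km) < B (186.380 km) < E (231.672 km) < …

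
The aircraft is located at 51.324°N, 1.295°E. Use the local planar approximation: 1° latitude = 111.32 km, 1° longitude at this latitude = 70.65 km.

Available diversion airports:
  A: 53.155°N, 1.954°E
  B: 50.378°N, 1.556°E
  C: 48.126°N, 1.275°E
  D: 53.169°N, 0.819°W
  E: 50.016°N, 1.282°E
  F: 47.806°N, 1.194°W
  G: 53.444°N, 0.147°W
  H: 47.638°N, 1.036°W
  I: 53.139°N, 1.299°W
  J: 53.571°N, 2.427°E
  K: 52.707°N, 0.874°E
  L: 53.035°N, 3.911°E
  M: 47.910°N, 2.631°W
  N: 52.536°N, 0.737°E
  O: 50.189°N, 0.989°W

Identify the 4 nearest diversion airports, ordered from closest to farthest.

B, N, E, K

Distances from 51.324°N, 1.295°E:
A: 209.077 km
B: 106.911 km
C: 356.004 km
D: 253.948 km
E: 145.609 km
F: 429.292 km
G: 257.049 km
H: 442.141 km
I: 272.780 km
J: 262.610 km
K: 156.802 km
L: 265.399 km
M: 470.500 km
N: 140.561 km
O: 204.945 km
Sorted: B (106.911 km) < N (140.561 km) < E (145.609 km) < K (156.802 km) < O (204.945 km) < A (209.077 km) < …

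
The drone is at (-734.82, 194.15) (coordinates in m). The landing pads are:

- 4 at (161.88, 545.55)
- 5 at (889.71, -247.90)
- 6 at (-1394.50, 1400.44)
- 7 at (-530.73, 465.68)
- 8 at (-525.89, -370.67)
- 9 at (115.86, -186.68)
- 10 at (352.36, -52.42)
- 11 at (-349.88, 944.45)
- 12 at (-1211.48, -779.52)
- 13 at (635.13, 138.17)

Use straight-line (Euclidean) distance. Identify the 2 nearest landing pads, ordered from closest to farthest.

Distances from (-734.82, 194.15):
4: √((896.70)² + (351.40)²) = √(804070.8900 + 123481.9600) = 963.10 m
5: √((1624.53)² + (-442.05)²) = √(2639097.7209 + 195408.2025) = 1683.60 m
6: √((-659.68)² + (1206.29)²) = √(435177.7024 + 1455135.5641) = 1374.89 m
7: √((204.09)² + (271.53)²) = √(41652.7281 + 73728.5409) = 339.68 m
8: √((208.93)² + (-564.82)²) = √(43651.7449 + 319021.6324) = 602.22 m
9: √((850.68)² + (-380.83)²) = √(723656.4624 + 145031.4889) = 932.03 m
10: √((1087.18)² + (-246.57)²) = √(1181960.3524 + 60796.7649) = 1114.79 m
11: √((384.94)² + (750.30)²) = √(148178.8036 + 562950.0900) = 843.28 m
12: √((-476.66)² + (-973.67)²) = √(227204.7556 + 948033.2689) = 1084.08 m
13: √((1369.95)² + (-55.98)²) = √(1876763.0025 + 3133.7604) = 1371.09 m
Sorted: 7 (339.68 m) < 8 (602.22 m) < 11 (843.28 m) < 9 (932.03 m) < …

7, 8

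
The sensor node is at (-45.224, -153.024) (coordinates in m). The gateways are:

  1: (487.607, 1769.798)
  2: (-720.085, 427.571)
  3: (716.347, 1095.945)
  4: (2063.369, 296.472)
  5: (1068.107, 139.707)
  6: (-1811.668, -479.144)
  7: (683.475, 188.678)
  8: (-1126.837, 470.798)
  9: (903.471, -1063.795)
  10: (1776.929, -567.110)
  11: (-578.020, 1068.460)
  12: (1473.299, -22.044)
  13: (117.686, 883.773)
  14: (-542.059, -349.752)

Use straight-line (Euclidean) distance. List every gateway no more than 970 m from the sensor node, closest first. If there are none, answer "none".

Distances from (-45.224, -153.024):
1: √((532.831)² + (1922.822)²) = √(283908.87456 + 3697244.44368) = 1995.283 m
2: √((-674.861)² + (580.595)²) = √(455437.36932 + 337090.55403) = 890.240 m
3: √((761.571)² + (1248.969)²) = √(579990.38804 + 1559923.56296) = 1462.844 m
4: √((2108.593)² + (449.496)²) = √(4446164.43965 + 202046.65402) = 2155.971 m
5: √((1113.331)² + (292.731)²) = √(1239505.91556 + 85691.43836) = 1151.172 m
6: √((-1766.444)² + (-326.120)²) = √(3120324.40514 + 106354.25440) = 1796.296 m
7: √((728.699)² + (341.702)²) = √(531002.23260 + 116760.25680) = 804.837 m
8: √((-1081.613)² + (623.822)²) = √(1169886.68177 + 389153.88768) = 1248.615 m
9: √((948.695)² + (-910.771)²) = √(900022.20303 + 829503.81444) = 1315.114 m
10: √((1822.153)² + (-414.086)²) = √(3320241.55541 + 171467.21540) = 1868.611 m
11: √((-532.796)² + (1221.484)²) = √(283871.57762 + 1492023.16226) = 1332.627 m
12: √((1518.523)² + (130.980)²) = √(2305912.10153 + 17155.76040) = 1524.161 m
13: √((162.910)² + (1036.797)²) = √(26539.66810 + 1074948.01921) = 1049.518 m
14: √((-496.835)² + (-196.728)²) = √(246845.01722 + 38701.90598) = 534.366 m
Threshold 970 m: 14 (534.366 m), 7 (804.837 m), 2 (890.240 m) are within range.

14, 7, 2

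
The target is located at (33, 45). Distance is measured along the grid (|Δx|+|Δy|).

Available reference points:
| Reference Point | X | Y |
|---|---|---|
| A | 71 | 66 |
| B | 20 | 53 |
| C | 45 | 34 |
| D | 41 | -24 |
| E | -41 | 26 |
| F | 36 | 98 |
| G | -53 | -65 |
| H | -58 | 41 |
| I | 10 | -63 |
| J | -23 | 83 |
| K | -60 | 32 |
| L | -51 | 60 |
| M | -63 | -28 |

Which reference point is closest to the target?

B

Distances from (33, 45):
A: 59
B: 21
C: 23
D: 77
E: 93
F: 56
G: 196
H: 95
I: 131
J: 94
K: 106
L: 99
M: 169
Minimum: B at 21.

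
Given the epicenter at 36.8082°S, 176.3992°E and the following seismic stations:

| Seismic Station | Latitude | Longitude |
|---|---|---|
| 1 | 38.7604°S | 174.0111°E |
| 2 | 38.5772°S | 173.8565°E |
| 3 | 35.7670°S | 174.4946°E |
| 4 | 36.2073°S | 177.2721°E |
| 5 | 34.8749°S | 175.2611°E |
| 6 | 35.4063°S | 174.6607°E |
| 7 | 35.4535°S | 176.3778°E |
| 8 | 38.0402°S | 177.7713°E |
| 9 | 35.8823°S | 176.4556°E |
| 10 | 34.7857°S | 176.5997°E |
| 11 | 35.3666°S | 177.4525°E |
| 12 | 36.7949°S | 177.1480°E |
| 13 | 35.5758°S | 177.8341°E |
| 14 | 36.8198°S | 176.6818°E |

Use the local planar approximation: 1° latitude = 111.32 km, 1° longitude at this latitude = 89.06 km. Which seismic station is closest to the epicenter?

Distances from 36.8082°S, 176.3992°E:
1: 304.0758 km
2: 300.1006 km
3: 205.4422 km
4: 102.5580 km
5: 237.8890 km
6: 219.8344 km
7: 150.8172 km
8: 183.6893 km
9: 103.1935 km
10: 225.8517 km
11: 185.8850 km
12: 66.7046 km
13: 187.4891 km
14: 25.2015 km
Minimum: 14 at 25.2015 km.

14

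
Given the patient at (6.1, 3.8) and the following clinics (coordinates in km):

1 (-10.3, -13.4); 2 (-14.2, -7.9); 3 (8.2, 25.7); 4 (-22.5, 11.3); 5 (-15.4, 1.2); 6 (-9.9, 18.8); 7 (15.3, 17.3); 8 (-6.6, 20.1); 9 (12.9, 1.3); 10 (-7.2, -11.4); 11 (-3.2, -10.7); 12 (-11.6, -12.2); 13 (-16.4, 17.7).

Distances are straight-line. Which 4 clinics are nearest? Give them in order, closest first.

9, 7, 11, 10

Distances from (6.1, 3.8):
1: 23.8 km
2: 23.4 km
3: 22.0 km
4: 29.6 km
5: 21.7 km
6: 21.9 km
7: 16.3 km
8: 20.7 km
9: 7.2 km
10: 20.2 km
11: 17.2 km
12: 23.9 km
13: 26.4 km
Sorted: 9 (7.2 km) < 7 (16.3 km) < 11 (17.2 km) < 10 (20.2 km) < 8 (20.7 km) < 5 (21.7 km) < …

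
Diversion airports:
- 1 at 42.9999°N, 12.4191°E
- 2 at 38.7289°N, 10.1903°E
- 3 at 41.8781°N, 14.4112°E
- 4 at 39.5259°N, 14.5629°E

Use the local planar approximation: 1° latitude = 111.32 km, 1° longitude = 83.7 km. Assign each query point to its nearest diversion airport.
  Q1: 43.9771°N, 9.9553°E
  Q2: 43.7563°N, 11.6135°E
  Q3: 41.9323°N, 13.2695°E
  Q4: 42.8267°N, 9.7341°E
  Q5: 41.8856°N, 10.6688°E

Q1→1; Q2→1; Q3→3; Q4→1; Q5→1

Q1 at 43.9771°N, 9.9553°E:
  1: 233.1528 km
  2: 584.5606 km
  3: 440.1086 km
  4: 627.9000 km
  → nearest: 1 (233.1528 km)
Q2 at 43.7563°N, 11.6135°E:
  1: 107.8735 km
  2: 572.1873 km
  3: 313.9257 km
  4: 531.7100 km
  → nearest: 1 (107.8735 km)
Q3 at 41.9323°N, 13.2695°E:
  1: 138.5300 km
  2: 439.9882 km
  3: 95.7506 km
  4: 288.9284 km
  → nearest: 3 (95.7506 km)
Q4 at 42.8267°N, 9.7341°E:
  1: 225.5601 km
  2: 457.7624 km
  3: 405.4655 km
  4: 546.2323 km
  → nearest: 1 (225.5601 km)
Q5 at 41.8856°N, 10.6688°E:
  1: 191.9614 km
  2: 353.6788 km
  3: 313.2400 km
  4: 418.6121 km
  → nearest: 1 (191.9614 km)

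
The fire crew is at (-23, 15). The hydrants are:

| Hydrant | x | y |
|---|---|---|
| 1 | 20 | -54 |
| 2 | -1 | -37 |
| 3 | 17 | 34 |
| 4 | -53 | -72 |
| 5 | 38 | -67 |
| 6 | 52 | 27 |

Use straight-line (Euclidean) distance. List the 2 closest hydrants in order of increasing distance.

Distances from (-23, 15):
1: 81.3
2: 56.5
3: 44.3
4: 92.0
5: 102.2
6: 76.0
Sorted: 3 (44.3) < 2 (56.5) < 6 (76.0) < 1 (81.3) < …

3, 2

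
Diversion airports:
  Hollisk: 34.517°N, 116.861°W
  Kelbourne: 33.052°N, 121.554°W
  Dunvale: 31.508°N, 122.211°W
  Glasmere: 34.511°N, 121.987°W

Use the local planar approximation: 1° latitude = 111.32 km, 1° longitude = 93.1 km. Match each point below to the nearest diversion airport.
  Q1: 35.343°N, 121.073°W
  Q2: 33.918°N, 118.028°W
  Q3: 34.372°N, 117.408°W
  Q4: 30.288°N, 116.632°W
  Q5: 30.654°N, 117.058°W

Q1 at 35.343°N, 121.073°W:
  Hollisk: √((-0.826·111.32)² + (4.212·93.1)²) = √(8454.86135 + 153771.58362) = 402.773 km
  Kelbourne: √((-2.291·111.32)² + (-0.481·93.1)²) = √(65042.40236 + 2005.34692) = 258.936 km
  Dunvale: √((-3.835·111.32)² + (-1.138·93.1)²) = √(182254.02651 + 11224.93632) = 439.862 km
  Glasmere: √((-0.832·111.32)² + (-0.914·93.1)²) = √(8578.13838 + 7240.88672) = 125.774 km
  → nearest: Glasmere (125.774 km)
Q2 at 33.918°N, 118.028°W:
  Hollisk: √((0.599·111.32)² + (1.167·93.1)²) = √(4446.31309 + 11804.32272) = 127.478 km
  Kelbourne: √((-0.866·111.32)² + (-3.526·93.1)²) = √(9293.56155 + 107761.58682) = 342.133 km
  Dunvale: √((-2.410·111.32)² + (-4.183·93.1)²) = √(71974.80227 + 151661.41063) = 472.902 km
  Glasmere: √((0.593·111.32)² + (-3.959·93.1)²) = √(4357.68448 + 135853.35417) = 374.448 km
  → nearest: Hollisk (127.478 km)
Q3 at 34.372°N, 117.408°W:
  Hollisk: √((0.145·111.32)² + (0.547·93.1)²) = √(260.54479 + 2593.42692) = 53.423 km
  Kelbourne: √((-1.320·111.32)² + (-4.146·93.1)²) = √(21592.06892 + 148990.28725) = 413.016 km
  Dunvale: √((-2.864·111.32)² + (-4.803·93.1)²) = √(101646.49847 + 199951.43958) = 549.179 km
  Glasmere: √((0.139·111.32)² + (-4.579·93.1)²) = √(239.42858 + 181735.86776) = 426.586 km
  → nearest: Hollisk (53.423 km)
Q4 at 30.288°N, 116.632°W:
  Hollisk: √((4.229·111.32)² + (-0.229·93.1)²) = √(221626.53962 + 454.53814) = 471.255 km
  Kelbourne: √((2.764·111.32)² + (-4.922·93.1)²) = √(94672.20072 + 209982.24794) = 551.955 km
  Dunvale: √((1.220·111.32)² + (-5.579·93.1)²) = √(18444.46475 + 269781.45014) = 536.867 km
  Glasmere: √((4.223·111.32)² + (-5.355·93.1)²) = √(220998.10929 + 248552.60105) = 685.238 km
  → nearest: Hollisk (471.255 km)
Q5 at 30.654°N, 117.058°W:
  Hollisk: √((3.863·111.32)² + (0.197·93.1)²) = √(184925.07845 + 336.38128) = 430.420 km
  Kelbourne: √((2.398·111.32)² + (-4.496·93.1)²) = √(71259.82523 + 175207.20722) = 496.454 km
  Dunvale: √((0.854·111.32)² + (-5.153·93.1)²) = √(9037.78773 + 230154.59338) = 489.073 km
  Glasmere: √((3.857·111.32)² + (-4.929·93.1)²) = √(184351.07441 + 210579.94032) = 628.435 km
  → nearest: Hollisk (430.420 km)

Q1→Glasmere; Q2→Hollisk; Q3→Hollisk; Q4→Hollisk; Q5→Hollisk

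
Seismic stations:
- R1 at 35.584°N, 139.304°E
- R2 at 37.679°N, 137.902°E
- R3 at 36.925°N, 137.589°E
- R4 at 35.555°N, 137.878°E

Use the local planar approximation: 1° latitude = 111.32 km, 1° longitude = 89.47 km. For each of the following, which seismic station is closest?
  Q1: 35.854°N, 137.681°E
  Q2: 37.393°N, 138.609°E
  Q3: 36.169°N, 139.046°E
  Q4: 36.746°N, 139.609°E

Q1→R4; Q2→R2; Q3→R1; Q4→R1

Q1 at 35.854°N, 137.681°E:
  R1: 148.288 km
  R2: 204.119 km
  R3: 119.508 km
  R4: 37.663 km
  → nearest: R4 (37.663 km)
Q2 at 37.393°N, 138.609°E:
  R1: 210.760 km
  R2: 70.816 km
  R3: 105.083 km
  R4: 214.805 km
  → nearest: R2 (70.816 km)
Q3 at 36.169°N, 139.046°E:
  R1: 69.092 km
  R2: 196.803 km
  R3: 155.163 km
  R4: 124.869 km
  → nearest: R1 (69.092 km)
Q4 at 36.746°N, 139.609°E:
  R1: 132.201 km
  R2: 184.695 km
  R3: 181.825 km
  R4: 203.871 km
  → nearest: R1 (132.201 km)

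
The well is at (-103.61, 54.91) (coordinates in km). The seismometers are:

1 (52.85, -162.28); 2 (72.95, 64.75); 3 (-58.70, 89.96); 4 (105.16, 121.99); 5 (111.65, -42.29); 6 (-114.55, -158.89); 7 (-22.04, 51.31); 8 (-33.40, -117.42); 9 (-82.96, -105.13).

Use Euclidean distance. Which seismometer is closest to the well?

Distances from (-103.61, 54.91):
1: √((156.46)² + (-217.19)²) = √(24479.7316 + 47171.4961) = 267.68 km
2: √((176.56)² + (9.84)²) = √(31173.4336 + 96.8256) = 176.83 km
3: √((44.91)² + (35.05)²) = √(2016.9081 + 1228.5025) = 56.97 km
4: √((208.77)² + (67.08)²) = √(43584.9129 + 4499.7264) = 219.28 km
5: √((215.26)² + (-97.20)²) = √(46336.8676 + 9447.8400) = 236.19 km
6: √((-10.94)² + (-213.80)²) = √(119.6836 + 45710.4400) = 214.08 km
7: √((81.57)² + (-3.60)²) = √(6653.6649 + 12.9600) = 81.65 km
8: √((70.21)² + (-172.33)²) = √(4929.4441 + 29697.6289) = 186.08 km
9: √((20.65)² + (-160.04)²) = √(426.4225 + 25612.8016) = 161.37 km
Minimum: 3 at 56.97 km.

3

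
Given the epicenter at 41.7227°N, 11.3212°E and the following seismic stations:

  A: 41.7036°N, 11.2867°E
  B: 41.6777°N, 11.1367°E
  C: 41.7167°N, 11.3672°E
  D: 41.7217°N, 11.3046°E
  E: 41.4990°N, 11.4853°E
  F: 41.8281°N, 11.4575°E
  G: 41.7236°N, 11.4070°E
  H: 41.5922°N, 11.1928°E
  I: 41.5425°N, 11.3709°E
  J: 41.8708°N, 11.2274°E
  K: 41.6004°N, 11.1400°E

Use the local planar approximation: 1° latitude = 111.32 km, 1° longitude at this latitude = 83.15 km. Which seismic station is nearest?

Distances from 41.7227°N, 11.3212°E:
A: √((-0.0191·111.32)² + (-0.0345·83.15)²) = √(4.520777 + 8.229296) = 3.5707 km
B: √((-0.0450·111.32)² + (-0.1845·83.15)²) = √(25.094088 + 235.351650) = 16.1383 km
C: √((-0.0060·111.32)² + (0.0460·83.15)²) = √(0.446117 + 14.629860) = 3.8828 km
D: √((-0.0010·111.32)² + (-0.0166·83.15)²) = √(0.012392 + 1.905200) = 1.3848 km
E: √((-0.2237·111.32)² + (0.1641·83.15)²) = √(620.123748 + 186.183705) = 28.3956 km
F: √((0.1054·111.32)² + (0.1363·83.15)²) = √(137.666293 + 128.444709) = 16.3129 km
G: √((0.0009·111.32)² + (0.0858·83.15)²) = √(0.010038 + 50.897808) = 7.1350 km
H: √((-0.1305·111.32)² + (-0.1284·83.15)²) = √(211.041283 + 113.986798) = 18.0285 km
I: √((-0.1802·111.32)² + (0.0497·83.15)²) = √(402.398144 + 17.078011) = 20.4811 km
J: √((0.1481·111.32)² + (-0.0938·83.15)²) = √(271.804418 + 60.831732) = 18.2383 km
K: √((-0.1223·111.32)² + (-0.1812·83.15)²) = √(185.352868 + 227.007860) = 20.3067 km
Minimum: D at 1.3848 km.

D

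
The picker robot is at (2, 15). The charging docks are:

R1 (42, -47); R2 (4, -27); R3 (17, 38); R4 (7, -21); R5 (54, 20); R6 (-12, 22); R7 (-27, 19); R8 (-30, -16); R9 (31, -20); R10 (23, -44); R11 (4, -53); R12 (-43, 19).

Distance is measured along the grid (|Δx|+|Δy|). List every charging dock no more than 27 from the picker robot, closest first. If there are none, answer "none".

R6

Distances from (2, 15):
R1: |40| + |-62| = 40 + 62 = 102
R2: |2| + |-42| = 2 + 42 = 44
R3: |15| + |23| = 15 + 23 = 38
R4: |5| + |-36| = 5 + 36 = 41
R5: |52| + |5| = 52 + 5 = 57
R6: |-14| + |7| = 14 + 7 = 21
R7: |-29| + |4| = 29 + 4 = 33
R8: |-32| + |-31| = 32 + 31 = 63
R9: |29| + |-35| = 29 + 35 = 64
R10: |21| + |-59| = 21 + 59 = 80
R11: |2| + |-68| = 2 + 68 = 70
R12: |-45| + |4| = 45 + 4 = 49
Threshold 27: R6 (21) is within range.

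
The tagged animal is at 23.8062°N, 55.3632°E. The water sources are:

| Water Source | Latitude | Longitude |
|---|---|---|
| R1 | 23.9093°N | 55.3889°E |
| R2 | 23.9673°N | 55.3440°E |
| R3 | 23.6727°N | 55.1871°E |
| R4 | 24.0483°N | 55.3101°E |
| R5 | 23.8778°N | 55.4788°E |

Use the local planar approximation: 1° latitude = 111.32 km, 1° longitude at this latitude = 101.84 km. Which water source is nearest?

Distances from 23.8062°N, 55.3632°E:
R1: 11.7717 km
R2: 18.0399 km
R3: 23.2913 km
R4: 27.4878 km
R5: 14.2171 km
Minimum: R1 at 11.7717 km.

R1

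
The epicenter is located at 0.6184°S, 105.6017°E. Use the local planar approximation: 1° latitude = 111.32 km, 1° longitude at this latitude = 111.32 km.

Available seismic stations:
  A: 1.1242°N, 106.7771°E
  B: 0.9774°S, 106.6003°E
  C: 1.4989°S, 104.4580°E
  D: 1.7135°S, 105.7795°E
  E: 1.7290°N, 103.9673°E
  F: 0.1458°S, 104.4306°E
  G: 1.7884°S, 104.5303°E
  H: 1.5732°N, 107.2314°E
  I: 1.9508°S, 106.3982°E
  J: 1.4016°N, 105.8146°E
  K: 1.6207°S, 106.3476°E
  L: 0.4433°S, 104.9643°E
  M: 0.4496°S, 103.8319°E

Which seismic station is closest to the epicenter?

Distances from 0.6184°S, 105.6017°E:
A: √((1.7426·111.32)² + (1.1754·111.32)²) = √(37630.658206 + 17120.552198) = 233.9898 km
B: √((-0.3590·111.32)² + (0.9986·111.32)²) = √(1597.111705 + 12357.468690) = 118.1295 km
C: √((-0.8805·111.32)² + (-1.1437·111.32)²) = √(9607.383258 + 16209.538025) = 160.6764 km
D: √((-1.0951·111.32)² + (0.1778·111.32)²) = √(14861.202544 + 391.750815) = 123.5028 km
E: √((2.3474·111.32)² + (-1.6344·111.32)²) = √(68284.258195 + 33102.675945) = 318.4132 km
F: √((0.4726·111.32)² + (-1.1711·111.32)²) = √(2767.794423 + 16995.516100) = 140.5820 km
G: √((-1.1700·111.32)² + (-1.0714·111.32)²) = √(16963.603731 + 14224.914981) = 176.6027 km
H: √((2.1916·111.32)² + (1.6297·111.32)²) = √(59520.830022 + 32912.564743) = 304.0286 km
I: √((-1.3324·111.32)² + (0.7965·111.32)²) = √(21999.643507 + 7861.726942) = 172.8044 km
J: √((2.0200·111.32)² + (0.2129·111.32)²) = √(50564.897849 + 561.691327) = 226.1119 km
K: √((-1.0023·111.32)² + (0.7459·111.32)²) = √(12449.211809 + 6894.576736) = 139.0819 km
L: √((0.1751·111.32)² + (-0.6374·111.32)²) = √(379.943210 + 5034.664248) = 73.5840 km
M: √((0.1688·111.32)² + (-1.7698·111.32)²) = √(353.094766 + 38814.569784) = 197.9082 km
Minimum: L at 73.5840 km.

L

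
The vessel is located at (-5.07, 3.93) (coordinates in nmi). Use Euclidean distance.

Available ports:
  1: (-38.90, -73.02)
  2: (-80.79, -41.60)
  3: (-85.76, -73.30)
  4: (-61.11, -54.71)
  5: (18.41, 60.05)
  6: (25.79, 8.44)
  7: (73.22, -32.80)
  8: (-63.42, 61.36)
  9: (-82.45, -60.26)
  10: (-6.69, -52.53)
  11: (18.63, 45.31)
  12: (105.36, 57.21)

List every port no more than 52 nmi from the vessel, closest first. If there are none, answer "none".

Distances from (-5.07, 3.93):
1: 84.06 nmi
2: 88.35 nmi
3: 111.69 nmi
4: 81.11 nmi
5: 60.83 nmi
6: 31.19 nmi
7: 86.48 nmi
8: 81.87 nmi
9: 100.54 nmi
10: 56.48 nmi
11: 47.69 nmi
12: 122.61 nmi
Threshold 52 nmi: 6 (31.19 nmi), 11 (47.69 nmi) are within range.

6, 11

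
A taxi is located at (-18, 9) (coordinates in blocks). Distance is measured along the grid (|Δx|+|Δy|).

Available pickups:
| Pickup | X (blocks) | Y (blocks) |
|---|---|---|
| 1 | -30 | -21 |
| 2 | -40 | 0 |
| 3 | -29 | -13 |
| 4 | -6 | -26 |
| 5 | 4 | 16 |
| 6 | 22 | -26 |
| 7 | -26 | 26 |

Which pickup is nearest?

Distances from (-18, 9):
1: |-12| + |-30| = 12 + 30 = 42 blocks
2: |-22| + |-9| = 22 + 9 = 31 blocks
3: |-11| + |-22| = 11 + 22 = 33 blocks
4: |12| + |-35| = 12 + 35 = 47 blocks
5: |22| + |7| = 22 + 7 = 29 blocks
6: |40| + |-35| = 40 + 35 = 75 blocks
7: |-8| + |17| = 8 + 17 = 25 blocks
Minimum: 7 at 25 blocks.

7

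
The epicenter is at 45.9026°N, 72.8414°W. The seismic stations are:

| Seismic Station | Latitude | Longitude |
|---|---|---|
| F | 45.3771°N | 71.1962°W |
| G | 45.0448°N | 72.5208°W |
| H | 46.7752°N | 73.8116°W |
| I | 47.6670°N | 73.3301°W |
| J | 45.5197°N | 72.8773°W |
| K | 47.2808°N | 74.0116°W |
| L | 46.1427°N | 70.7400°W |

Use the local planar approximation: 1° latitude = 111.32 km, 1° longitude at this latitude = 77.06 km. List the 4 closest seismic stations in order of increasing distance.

Distances from 45.9026°N, 72.8414°W:
F: √((-0.5255·111.32)² + (1.6452·77.06)²) = √(3422.093222 + 16072.943240) = 139.6246 km
G: √((-0.8578·111.32)² + (0.3206·77.06)²) = √(9118.396630 + 610.358568) = 98.6345 km
H: √((0.8726·111.32)² + (-0.9702·77.06)²) = √(9435.758406 + 5589.597679) = 122.5780 km
I: √((1.7644·111.32)² + (-0.4887·77.06)²) = √(38578.069712 + 1418.217002) = 199.9907 km
J: √((-0.3829·111.32)² + (-0.0359·77.06)²) = √(1816.841862 + 7.653268) = 42.7141 km
K: √((1.3782·111.32)² + (-1.1702·77.06)²) = √(23538.071974 + 8131.641000) = 177.9599 km
L: √((0.2401·111.32)² + (2.1014·77.06)²) = √(714.382349 + 26222.582787) = 164.1248 km
Sorted: J (42.7141 km) < G (98.6345 km) < H (122.5780 km) < F (139.6246 km) < L (164.1248 km) < K (177.9599 km) < …

J, G, H, F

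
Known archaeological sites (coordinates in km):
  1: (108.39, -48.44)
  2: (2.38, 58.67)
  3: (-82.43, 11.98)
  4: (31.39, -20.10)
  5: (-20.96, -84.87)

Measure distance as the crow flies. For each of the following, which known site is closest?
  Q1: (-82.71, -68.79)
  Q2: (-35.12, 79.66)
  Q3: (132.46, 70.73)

Q1 at (-82.71, -68.79):
  1: 192.18 km
  2: 153.25 km
  3: 80.77 km
  4: 124.05 km
  5: 63.81 km
  → nearest: 5 (63.81 km)
Q2 at (-35.12, 79.66):
  1: 192.37 km
  2: 42.97 km
  3: 82.58 km
  4: 119.90 km
  5: 165.14 km
  → nearest: 2 (42.97 km)
Q3 at (132.46, 70.73):
  1: 121.58 km
  2: 130.64 km
  3: 222.78 km
  4: 135.89 km
  5: 218.52 km
  → nearest: 1 (121.58 km)

Q1→5; Q2→2; Q3→1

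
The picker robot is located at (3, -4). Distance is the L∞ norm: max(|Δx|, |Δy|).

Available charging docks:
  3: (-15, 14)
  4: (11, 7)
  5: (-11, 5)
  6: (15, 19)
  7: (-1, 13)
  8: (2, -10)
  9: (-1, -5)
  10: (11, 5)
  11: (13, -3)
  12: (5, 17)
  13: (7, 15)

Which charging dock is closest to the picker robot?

Distances from (3, -4):
3: max(|-18|, |18|) = 18
4: max(|8|, |11|) = 11
5: max(|-14|, |9|) = 14
6: max(|12|, |23|) = 23
7: max(|-4|, |17|) = 17
8: max(|-1|, |-6|) = 6
9: max(|-4|, |-1|) = 4
10: max(|8|, |9|) = 9
11: max(|10|, |1|) = 10
12: max(|2|, |21|) = 21
13: max(|4|, |19|) = 19
Minimum: 9 at 4.

9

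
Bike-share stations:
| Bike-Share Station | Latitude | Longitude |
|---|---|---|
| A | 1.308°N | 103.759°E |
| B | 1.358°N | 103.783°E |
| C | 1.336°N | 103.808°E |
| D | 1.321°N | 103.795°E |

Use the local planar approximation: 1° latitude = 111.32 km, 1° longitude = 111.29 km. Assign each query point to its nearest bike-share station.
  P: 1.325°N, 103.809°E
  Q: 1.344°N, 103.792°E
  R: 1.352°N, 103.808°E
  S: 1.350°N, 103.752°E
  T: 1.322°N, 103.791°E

P at 1.325°N, 103.809°E:
  A: 5.877 km
  B: 4.676 km
  C: 1.230 km
  D: 1.620 km
  → nearest: C (1.230 km)
Q at 1.344°N, 103.792°E:
  A: 5.436 km
  B: 1.853 km
  C: 1.991 km
  D: 2.582 km
  → nearest: B (1.853 km)
R at 1.352°N, 103.808°E:
  A: 7.330 km
  B: 2.861 km
  C: 1.781 km
  D: 3.742 km
  → nearest: C (1.781 km)
S at 1.350°N, 103.752°E:
  A: 4.740 km
  B: 3.563 km
  C: 6.424 km
  D: 5.773 km
  → nearest: B (3.563 km)
T at 1.322°N, 103.791°E:
  A: 3.887 km
  B: 4.105 km
  C: 2.451 km
  D: 0.459 km
  → nearest: D (0.459 km)

P→C; Q→B; R→C; S→B; T→D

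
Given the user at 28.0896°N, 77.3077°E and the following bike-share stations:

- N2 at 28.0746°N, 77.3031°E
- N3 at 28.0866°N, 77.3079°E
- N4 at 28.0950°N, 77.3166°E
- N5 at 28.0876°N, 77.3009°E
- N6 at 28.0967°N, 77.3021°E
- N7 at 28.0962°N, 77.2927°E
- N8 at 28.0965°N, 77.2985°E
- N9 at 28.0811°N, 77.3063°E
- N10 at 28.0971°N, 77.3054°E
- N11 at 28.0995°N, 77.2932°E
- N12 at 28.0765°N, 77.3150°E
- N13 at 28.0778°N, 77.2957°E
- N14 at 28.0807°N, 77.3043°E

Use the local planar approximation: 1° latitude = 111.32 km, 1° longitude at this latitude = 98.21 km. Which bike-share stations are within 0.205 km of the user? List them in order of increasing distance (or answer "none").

Distances from 28.0896°N, 77.3077°E:
N2: 1.7298 km
N3: 0.3345 km
N4: 1.0608 km
N5: 0.7040 km
N6: 0.9629 km
N7: 1.6462 km
N8: 1.1859 km
N9: 0.9562 km
N10: 0.8649 km
N11: 1.8007 km
N12: 1.6250 km
N13: 1.7648 km
N14: 1.0455 km
Threshold 0.205 km: none within range.

none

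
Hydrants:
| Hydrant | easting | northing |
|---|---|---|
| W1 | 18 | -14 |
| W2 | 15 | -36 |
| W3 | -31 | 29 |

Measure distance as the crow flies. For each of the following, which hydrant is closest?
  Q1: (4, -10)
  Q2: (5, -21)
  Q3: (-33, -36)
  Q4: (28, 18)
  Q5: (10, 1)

Q1→W1; Q2→W1; Q3→W2; Q4→W1; Q5→W1

Q1 at (4, -10):
  W1: 14.560
  W2: 28.231
  W3: 52.402
  → nearest: W1 (14.560)
Q2 at (5, -21):
  W1: 14.765
  W2: 18.028
  W3: 61.612
  → nearest: W1 (14.765)
Q3 at (-33, -36):
  W1: 55.543
  W2: 48.000
  W3: 65.031
  → nearest: W2 (48.000)
Q4 at (28, 18):
  W1: 33.526
  W2: 55.543
  W3: 60.017
  → nearest: W1 (33.526)
Q5 at (10, 1):
  W1: 17.000
  W2: 37.336
  W3: 49.649
  → nearest: W1 (17.000)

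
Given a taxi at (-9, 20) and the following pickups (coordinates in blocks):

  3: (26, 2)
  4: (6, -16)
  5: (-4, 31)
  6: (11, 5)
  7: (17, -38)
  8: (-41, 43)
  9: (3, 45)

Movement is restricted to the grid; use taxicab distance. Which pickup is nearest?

5

Distances from (-9, 20):
3: 53 blocks
4: 51 blocks
5: 16 blocks
6: 35 blocks
7: 84 blocks
8: 55 blocks
9: 37 blocks
Minimum: 5 at 16 blocks.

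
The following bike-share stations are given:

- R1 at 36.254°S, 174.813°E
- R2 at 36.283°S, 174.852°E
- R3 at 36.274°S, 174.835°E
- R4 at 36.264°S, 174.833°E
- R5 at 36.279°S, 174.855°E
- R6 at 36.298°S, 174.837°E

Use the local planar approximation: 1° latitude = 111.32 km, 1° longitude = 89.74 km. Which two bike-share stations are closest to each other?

Pairwise distances:
R2–R5: 0.520 km
R3–R4: 1.128 km
R2–R3: 1.825 km
R3–R5: 1.879 km
R1–R4: 2.112 km
R2–R6: 2.145 km
R4–R5: 2.586 km
R5–R6: 2.661 km
R3–R6: 2.678 km
R2–R4: 2.717 km
R1–R3: 2.976 km
R4–R6: 3.802 km
R1–R5: 4.685 km
R1–R2: 4.761 km
R1–R6: 5.351 km
Closest pair: R2–R5 at 0.520 km.

R2 and R5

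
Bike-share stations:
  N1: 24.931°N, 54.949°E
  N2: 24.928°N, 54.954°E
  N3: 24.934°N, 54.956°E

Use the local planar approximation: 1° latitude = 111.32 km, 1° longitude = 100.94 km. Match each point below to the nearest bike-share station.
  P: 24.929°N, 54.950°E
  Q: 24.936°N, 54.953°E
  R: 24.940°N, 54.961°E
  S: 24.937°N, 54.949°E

P at 24.929°N, 54.950°E:
  N1: 0.244 km
  N2: 0.419 km
  N3: 0.823 km
  → nearest: N1 (0.244 km)
Q at 24.936°N, 54.953°E:
  N1: 0.688 km
  N2: 0.896 km
  N3: 0.376 km
  → nearest: N3 (0.376 km)
R at 24.940°N, 54.961°E:
  N1: 1.572 km
  N2: 1.511 km
  N3: 0.837 km
  → nearest: N3 (0.837 km)
S at 24.937°N, 54.949°E:
  N1: 0.668 km
  N2: 1.122 km
  N3: 0.782 km
  → nearest: N1 (0.668 km)

P→N1; Q→N3; R→N3; S→N1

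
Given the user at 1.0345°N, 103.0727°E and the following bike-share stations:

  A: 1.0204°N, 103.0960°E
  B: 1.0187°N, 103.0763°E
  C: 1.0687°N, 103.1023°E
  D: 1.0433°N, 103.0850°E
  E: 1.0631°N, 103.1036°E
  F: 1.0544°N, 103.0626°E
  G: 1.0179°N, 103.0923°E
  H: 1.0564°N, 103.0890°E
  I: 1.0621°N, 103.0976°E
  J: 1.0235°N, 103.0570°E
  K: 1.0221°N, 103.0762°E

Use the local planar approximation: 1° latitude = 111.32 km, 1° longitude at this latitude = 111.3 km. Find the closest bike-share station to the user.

Distances from 1.0345°N, 103.0727°E:
A: √((-0.0141·111.32)² + (0.0233·111.3)²) = √(2.463682 + 6.725153) = 3.0313 km
B: √((-0.0158·111.32)² + (0.0036·111.3)²) = √(3.093574 + 0.160544) = 1.8039 km
C: √((0.0342·111.32)² + (0.0296·111.3)²) = √(14.494345 + 10.853598) = 5.0347 km
D: √((0.0088·111.32)² + (0.0123·111.3)²) = √(0.959648 + 1.874134) = 1.6834 km
E: √((0.0286·111.32)² + (0.0309·111.3)²) = √(10.136277 + 11.827890) = 4.6866 km
F: √((0.0199·111.32)² + (-0.0101·111.3)²) = √(4.907412 + 1.263668) = 2.4842 km
G: √((-0.0166·111.32)² + (0.0196·111.3)²) = √(3.414779 + 4.758855) = 2.8590 km
H: √((0.0219·111.32)² + (0.0163·111.3)²) = √(5.943395 + 3.291285) = 3.0389 km
I: √((0.0276·111.32)² + (0.0249·111.3)²) = √(9.439838 + 7.680492) = 4.1377 km
J: √((-0.0110·111.32)² + (-0.0157·111.3)²) = √(1.499449 + 3.053442) = 2.1338 km
K: √((-0.0124·111.32)² + (0.0035·111.3)²) = √(1.905416 + 0.151749) = 1.4343 km
Minimum: K at 1.4343 km.

K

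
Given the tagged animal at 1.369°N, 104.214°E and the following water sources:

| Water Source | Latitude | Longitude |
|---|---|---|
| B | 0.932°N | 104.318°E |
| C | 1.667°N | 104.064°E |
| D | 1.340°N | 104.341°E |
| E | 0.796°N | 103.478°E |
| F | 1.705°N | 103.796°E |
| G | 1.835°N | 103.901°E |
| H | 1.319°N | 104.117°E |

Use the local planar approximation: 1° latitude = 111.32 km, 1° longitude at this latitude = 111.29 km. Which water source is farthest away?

E

Distances from 1.369°N, 104.214°E:
B: 50.005 km
C: 37.137 km
D: 14.498 km
E: 103.816 km
F: 59.691 km
G: 62.485 km
H: 12.146 km
Maximum: E at 103.816 km.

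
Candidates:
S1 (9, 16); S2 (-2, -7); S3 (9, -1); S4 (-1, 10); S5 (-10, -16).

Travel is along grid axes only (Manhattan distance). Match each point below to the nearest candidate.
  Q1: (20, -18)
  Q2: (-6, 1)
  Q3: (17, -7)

Q1→S3; Q2→S2; Q3→S3

Q1 at (20, -18):
  S1: 45
  S2: 33
  S3: 28
  S4: 49
  S5: 32
  → nearest: S3 (28)
Q2 at (-6, 1):
  S1: 30
  S2: 12
  S3: 17
  S4: 14
  S5: 21
  → nearest: S2 (12)
Q3 at (17, -7):
  S1: 31
  S2: 19
  S3: 14
  S4: 35
  S5: 36
  → nearest: S3 (14)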